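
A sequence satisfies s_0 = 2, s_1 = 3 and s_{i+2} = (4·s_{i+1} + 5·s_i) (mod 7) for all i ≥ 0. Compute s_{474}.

2

We have s_0 = 2; s_1 = 3; s_2 = 1; s_3 = 5; s_4 = 4; s_5 = 6; s_6 = 2; s_7 = 3.
Since (s_6, s_7) = (s_0, s_1) = (2, 3) (two consecutive terms determine the rest), the sequence is periodic with period 6.
So s_{474} = s_{0 + ((474-0) mod 6)} = s_0 = 2.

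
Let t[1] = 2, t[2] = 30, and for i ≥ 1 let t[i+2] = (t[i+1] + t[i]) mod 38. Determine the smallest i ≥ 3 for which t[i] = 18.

5

We have t[1] = 2, t[2] = 30, t[3] = 32, t[4] = 24, t[5] = 18, t[6] = 4, t[7] = 22, t[8] = 26, t[9] = 10, t[10] = 36, t[11] = 8, t[12] = 6, t[13] = 14, t[14] = 20, t[15] = 34, t[16] = 16, t[17] = 12, t[18] = 28, t[19] = 2, t[20] = 30.
Since (t[19], t[20]) = (t[1], t[2]) = (2, 30) (two consecutive terms determine the rest), the sequence is periodic with period 18.
The value 18 first appears (with i ≥ 3) at t[5].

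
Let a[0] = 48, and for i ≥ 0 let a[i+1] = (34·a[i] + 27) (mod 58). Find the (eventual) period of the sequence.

Listing terms: a[0] = 48; a[1] = 35; a[2] = 57; a[3] = 51; a[4] = 21; a[5] = 45; a[6] = 49; a[7] = 11; a[8] = 53; a[9] = 31; a[10] = 37; a[11] = 9; a[12] = 43; a[13] = 39; a[14] = 19; a[15] = 35.
Since a[15] = a[1] = 35, the sequence is eventually periodic: after a pre-period of length 1 it cycles with period 14.

14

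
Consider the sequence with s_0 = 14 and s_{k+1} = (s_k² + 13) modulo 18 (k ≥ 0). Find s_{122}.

8

Computing terms: s_0 = 14, s_1 = 11, s_2 = 8, s_3 = 5, s_4 = 2, s_5 = 17, s_6 = 14.
The sequence repeats with period 6.
(122 - 0) mod 6 = 2, so s_{122} = s_2 = 8.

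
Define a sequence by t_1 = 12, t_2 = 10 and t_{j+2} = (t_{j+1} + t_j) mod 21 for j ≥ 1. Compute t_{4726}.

2

We have t_1 = 12, t_2 = 10, t_3 = 1, t_4 = 11, t_5 = 12, t_6 = 2, t_7 = 14, t_8 = 16, t_9 = 9, t_{10} = 4, t_{11} = 13, t_{12} = 17, t_{13} = 9, t_{14} = 5, t_{15} = 14, t_{16} = 19, t_{17} = 12, t_{18} = 10.
The sequence repeats with period 16.
(4726 - 1) mod 16 = 5, so t_{4726} = t_6 = 2.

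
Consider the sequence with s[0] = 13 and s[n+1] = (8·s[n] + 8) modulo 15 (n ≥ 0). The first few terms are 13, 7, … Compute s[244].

13

Listing terms: s[0] = 13; s[1] = 7; s[2] = 4; s[3] = 10; s[4] = 13.
Since s[4] = s[0] = 13, the sequence is periodic with period 4.
So s[244] = s[0 + ((244-0) mod 4)] = s[0] = 13.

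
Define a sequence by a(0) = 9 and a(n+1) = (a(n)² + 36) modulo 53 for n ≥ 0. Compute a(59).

Computing terms: a(0) = 9; a(1) = 11; a(2) = 51; a(3) = 40; a(4) = 46; a(5) = 32; a(6) = 0; a(7) = 36; a(8) = 7; a(9) = 32.
Since a(9) = a(5) = 32, the sequence is eventually periodic: after a pre-period of length 5 it cycles with period 4.
For n ≥ 5, a(n) depends only on (n - 5) mod 4. (59 - 5) mod 4 = 2, so a(59) = a(7) = 36.

36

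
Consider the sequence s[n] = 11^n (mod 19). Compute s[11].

Listing terms: s[1] = 11; s[2] = 7; s[3] = 1; s[4] = 11.
The sequence repeats with period 3.
So s[11] = s[1 + ((11-1) mod 3)] = s[2] = 7.

7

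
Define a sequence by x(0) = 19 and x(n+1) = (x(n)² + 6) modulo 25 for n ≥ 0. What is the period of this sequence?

3

Listing terms: x(0) = 19,  x(1) = 17,  x(2) = 20,  x(3) = 6,  x(4) = 17.
Since x(4) = x(1) = 17, the sequence is eventually periodic: after a pre-period of length 1 it cycles with period 3.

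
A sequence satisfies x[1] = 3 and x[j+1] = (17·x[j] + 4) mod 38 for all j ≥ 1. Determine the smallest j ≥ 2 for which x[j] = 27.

3

Computing terms: x[1] = 3,  x[2] = 17,  x[3] = 27,  x[4] = 7,  x[5] = 9,  x[6] = 5,  x[7] = 13,  x[8] = 35,  x[9] = 29,  x[10] = 3.
The sequence repeats with period 9.
The value 27 first appears (with j ≥ 2) at x[3].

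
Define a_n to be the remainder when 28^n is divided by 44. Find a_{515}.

32

We have a_0 = 1,  a_1 = 28,  a_2 = 36,  a_3 = 40,  a_4 = 20,  a_5 = 32,  a_6 = 16,  a_7 = 8,  a_8 = 4,  a_9 = 24,  a_{10} = 12,  a_{11} = 28.
Since a_{11} = a_1 = 28, the sequence is eventually periodic: after a pre-period of length 1 it cycles with period 10.
For n ≥ 1, a_n depends only on (n - 1) mod 10. (515 - 1) mod 10 = 4, so a_{515} = a_5 = 32.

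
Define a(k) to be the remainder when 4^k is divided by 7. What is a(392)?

2

Computing terms: a(1) = 4; a(2) = 2; a(3) = 1; a(4) = 4.
Since a(4) = a(1) = 4, the sequence is periodic with period 3.
(392 - 1) mod 3 = 1, so a(392) = a(2) = 2.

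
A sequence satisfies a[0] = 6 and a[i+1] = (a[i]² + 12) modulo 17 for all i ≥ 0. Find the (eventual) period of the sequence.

a[0] = 6,  a[1] = 14,  a[2] = 4,  a[3] = 11,  a[4] = 14.
Since a[4] = a[1] = 14, the sequence is eventually periodic: after a pre-period of length 1 it cycles with period 3.

3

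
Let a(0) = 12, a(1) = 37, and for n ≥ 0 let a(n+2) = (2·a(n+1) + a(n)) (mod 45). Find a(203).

23

We have a(0) = 12, a(1) = 37, a(2) = 41, a(3) = 29, a(4) = 9, a(5) = 2, a(6) = 13, a(7) = 28, a(8) = 24, a(9) = 31, a(10) = 41, a(11) = 23, a(12) = 42, a(13) = 17, a(14) = 31, a(15) = 34, a(16) = 9, a(17) = 7, a(18) = 23, a(19) = 8, a(20) = 39, a(21) = 41, a(22) = 31, a(23) = 13, a(24) = 12, a(25) = 37.
The sequence repeats with period 24.
So a(203) = a(0 + ((203-0) mod 24)) = a(11) = 23.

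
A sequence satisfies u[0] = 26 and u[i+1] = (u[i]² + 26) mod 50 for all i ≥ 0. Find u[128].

30

We have u[0] = 26, u[1] = 2, u[2] = 30, u[3] = 26.
The sequence repeats with period 3.
(128 - 0) mod 3 = 2, so u[128] = u[2] = 30.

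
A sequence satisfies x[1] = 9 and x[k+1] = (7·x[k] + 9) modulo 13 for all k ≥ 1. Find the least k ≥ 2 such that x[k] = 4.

Listing terms: x[1] = 9,  x[2] = 7,  x[3] = 6,  x[4] = 12,  x[5] = 2,  x[6] = 10,  x[7] = 1,  x[8] = 3,  x[9] = 4,  x[10] = 11,  x[11] = 8,  x[12] = 0,  x[13] = 9.
The sequence repeats with period 12.
The value 4 first appears (with k ≥ 2) at x[9].

9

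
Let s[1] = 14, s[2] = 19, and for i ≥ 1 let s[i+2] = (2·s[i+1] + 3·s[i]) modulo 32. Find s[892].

Listing terms: s[1] = 14,  s[2] = 19,  s[3] = 16,  s[4] = 25,  s[5] = 2,  s[6] = 15,  s[7] = 4,  s[8] = 21,  s[9] = 22,  s[10] = 11,  s[11] = 24,  s[12] = 17,  s[13] = 10,  s[14] = 7,  s[15] = 12,  s[16] = 13,  s[17] = 30,  s[18] = 3,  s[19] = 0,  s[20] = 9,  s[21] = 18,  s[22] = 31,  s[23] = 20,  s[24] = 5,  s[25] = 6,  s[26] = 27,  s[27] = 8,  s[28] = 1,  s[29] = 26,  s[30] = 23,  s[31] = 28,  s[32] = 29,  s[33] = 14,  s[34] = 19.
The sequence repeats with period 32.
(892 - 1) mod 32 = 27, so s[892] = s[28] = 1.

1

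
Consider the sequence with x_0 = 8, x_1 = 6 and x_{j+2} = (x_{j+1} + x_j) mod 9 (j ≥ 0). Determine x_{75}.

2

Listing terms: x_0 = 8,  x_1 = 6,  x_2 = 5,  x_3 = 2,  x_4 = 7,  x_5 = 0,  x_6 = 7,  x_7 = 7,  x_8 = 5,  x_9 = 3,  x_{10} = 8,  x_{11} = 2,  x_{12} = 1,  x_{13} = 3,  x_{14} = 4,  x_{15} = 7,  x_{16} = 2,  x_{17} = 0,  x_{18} = 2,  x_{19} = 2,  x_{20} = 4,  x_{21} = 6,  x_{22} = 1,  x_{23} = 7,  x_{24} = 8,  x_{25} = 6.
Since (x_{24}, x_{25}) = (x_0, x_1) = (8, 6) (two consecutive terms determine the rest), the sequence is periodic with period 24.
So x_{75} = x_{0 + ((75-0) mod 24)} = x_3 = 2.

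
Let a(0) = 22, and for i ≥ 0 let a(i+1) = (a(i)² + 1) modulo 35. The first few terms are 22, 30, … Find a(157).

a(0) = 22,  a(1) = 30,  a(2) = 26,  a(3) = 12,  a(4) = 5,  a(5) = 26.
Since a(5) = a(2) = 26, the sequence is eventually periodic: after a pre-period of length 2 it cycles with period 3.
For i ≥ 2, a(i) depends only on (i - 2) mod 3. (157 - 2) mod 3 = 2, so a(157) = a(4) = 5.

5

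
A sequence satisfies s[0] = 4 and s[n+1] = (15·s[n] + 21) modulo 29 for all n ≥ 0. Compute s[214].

Computing terms: s[0] = 4, s[1] = 23, s[2] = 18, s[3] = 1, s[4] = 7, s[5] = 10, s[6] = 26, s[7] = 5, s[8] = 9, s[9] = 11, s[10] = 12, s[11] = 27, s[12] = 20, s[13] = 2, s[14] = 22, s[15] = 3, s[16] = 8, s[17] = 25, s[18] = 19, s[19] = 16, s[20] = 0, s[21] = 21, s[22] = 17, s[23] = 15, s[24] = 14, s[25] = 28, s[26] = 6, s[27] = 24, s[28] = 4.
Since s[28] = s[0] = 4, the sequence is periodic with period 28.
(214 - 0) mod 28 = 18, so s[214] = s[18] = 19.

19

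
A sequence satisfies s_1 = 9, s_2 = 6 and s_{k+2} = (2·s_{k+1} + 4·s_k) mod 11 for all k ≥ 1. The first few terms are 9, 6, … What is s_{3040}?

Listing terms: s_1 = 9; s_2 = 6; s_3 = 4; s_4 = 10; s_5 = 3; s_6 = 2; s_7 = 5; s_8 = 7; s_9 = 1; s_{10} = 8; s_{11} = 9; s_{12} = 6.
Since (s_{11}, s_{12}) = (s_1, s_2) = (9, 6) (two consecutive terms determine the rest), the sequence is periodic with period 10.
(3040 - 1) mod 10 = 9, so s_{3040} = s_{10} = 8.

8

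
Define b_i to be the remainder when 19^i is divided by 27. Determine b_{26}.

Computing terms: b_1 = 19; b_2 = 10; b_3 = 1; b_4 = 19.
The sequence repeats with period 3.
So b_{26} = b_{1 + ((26-1) mod 3)} = b_2 = 10.

10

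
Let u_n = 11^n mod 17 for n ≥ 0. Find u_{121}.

Computing terms: u_0 = 1,  u_1 = 11,  u_2 = 2,  u_3 = 5,  u_4 = 4,  u_5 = 10,  u_6 = 8,  u_7 = 3,  u_8 = 16,  u_9 = 6,  u_{10} = 15,  u_{11} = 12,  u_{12} = 13,  u_{13} = 7,  u_{14} = 9,  u_{15} = 14,  u_{16} = 1.
Since u_{16} = u_0 = 1, the sequence is periodic with period 16.
(121 - 0) mod 16 = 9, so u_{121} = u_9 = 6.

6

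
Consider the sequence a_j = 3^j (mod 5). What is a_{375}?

2

Listing terms: a_0 = 1; a_1 = 3; a_2 = 4; a_3 = 2; a_4 = 1.
The sequence repeats with period 4.
(375 - 0) mod 4 = 3, so a_{375} = a_3 = 2.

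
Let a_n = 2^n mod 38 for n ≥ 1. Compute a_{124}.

24

Listing terms: a_1 = 2; a_2 = 4; a_3 = 8; a_4 = 16; a_5 = 32; a_6 = 26; a_7 = 14; a_8 = 28; a_9 = 18; a_{10} = 36; a_{11} = 34; a_{12} = 30; a_{13} = 22; a_{14} = 6; a_{15} = 12; a_{16} = 24; a_{17} = 10; a_{18} = 20; a_{19} = 2.
The sequence repeats with period 18.
(124 - 1) mod 18 = 15, so a_{124} = a_{16} = 24.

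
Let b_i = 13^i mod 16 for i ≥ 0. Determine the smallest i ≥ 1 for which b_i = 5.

3

Listing terms: b_0 = 1, b_1 = 13, b_2 = 9, b_3 = 5, b_4 = 1.
Since b_4 = b_0 = 1, the sequence is periodic with period 4.
The value 5 first appears (with i ≥ 1) at b_3.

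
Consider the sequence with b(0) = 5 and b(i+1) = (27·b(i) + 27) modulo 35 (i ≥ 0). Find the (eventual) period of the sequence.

Listing terms: b(0) = 5,  b(1) = 22,  b(2) = 26,  b(3) = 29,  b(4) = 5.
Since b(4) = b(0) = 5, the sequence is periodic with period 4.

4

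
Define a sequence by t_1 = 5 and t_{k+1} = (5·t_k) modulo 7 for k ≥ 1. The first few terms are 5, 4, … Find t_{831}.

We have t_1 = 5, t_2 = 4, t_3 = 6, t_4 = 2, t_5 = 3, t_6 = 1, t_7 = 5.
The sequence repeats with period 6.
(831 - 1) mod 6 = 2, so t_{831} = t_3 = 6.

6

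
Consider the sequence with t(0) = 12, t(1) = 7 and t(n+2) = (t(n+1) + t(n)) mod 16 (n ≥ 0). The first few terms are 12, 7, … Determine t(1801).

t(0) = 12,  t(1) = 7,  t(2) = 3,  t(3) = 10,  t(4) = 13,  t(5) = 7,  t(6) = 4,  t(7) = 11,  t(8) = 15,  t(9) = 10,  t(10) = 9,  t(11) = 3,  t(12) = 12,  t(13) = 15,  t(14) = 11,  t(15) = 10,  t(16) = 5,  t(17) = 15,  t(18) = 4,  t(19) = 3,  t(20) = 7,  t(21) = 10,  t(22) = 1,  t(23) = 11,  t(24) = 12,  t(25) = 7.
The sequence repeats with period 24.
(1801 - 0) mod 24 = 1, so t(1801) = t(1) = 7.

7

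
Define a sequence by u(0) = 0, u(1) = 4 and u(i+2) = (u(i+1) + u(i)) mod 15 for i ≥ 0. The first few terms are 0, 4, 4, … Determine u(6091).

11

Listing terms: u(0) = 0; u(1) = 4; u(2) = 4; u(3) = 8; u(4) = 12; u(5) = 5; u(6) = 2; u(7) = 7; u(8) = 9; u(9) = 1; u(10) = 10; u(11) = 11; u(12) = 6; u(13) = 2; u(14) = 8; u(15) = 10; u(16) = 3; u(17) = 13; u(18) = 1; u(19) = 14; u(20) = 0; u(21) = 14; u(22) = 14; u(23) = 13; u(24) = 12; u(25) = 10; u(26) = 7; u(27) = 2; u(28) = 9; u(29) = 11; u(30) = 5; u(31) = 1; u(32) = 6; u(33) = 7; u(34) = 13; u(35) = 5; u(36) = 3; u(37) = 8; u(38) = 11; u(39) = 4; u(40) = 0; u(41) = 4.
The sequence repeats with period 40.
(6091 - 0) mod 40 = 11, so u(6091) = u(11) = 11.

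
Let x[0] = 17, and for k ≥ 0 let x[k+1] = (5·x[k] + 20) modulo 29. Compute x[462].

We have x[0] = 17,  x[1] = 18,  x[2] = 23,  x[3] = 19,  x[4] = 28,  x[5] = 15,  x[6] = 8,  x[7] = 2,  x[8] = 1,  x[9] = 25,  x[10] = 0,  x[11] = 20,  x[12] = 4,  x[13] = 11,  x[14] = 17.
The sequence repeats with period 14.
(462 - 0) mod 14 = 0, so x[462] = x[0] = 17.

17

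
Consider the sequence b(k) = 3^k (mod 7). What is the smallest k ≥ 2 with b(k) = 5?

We have b(1) = 3; b(2) = 2; b(3) = 6; b(4) = 4; b(5) = 5; b(6) = 1; b(7) = 3.
The sequence repeats with period 6.
The value 5 first appears (with k ≥ 2) at b(5).

5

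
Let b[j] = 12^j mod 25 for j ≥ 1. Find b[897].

17

We have b[1] = 12,  b[2] = 19,  b[3] = 3,  b[4] = 11,  b[5] = 7,  b[6] = 9,  b[7] = 8,  b[8] = 21,  b[9] = 2,  b[10] = 24,  b[11] = 13,  b[12] = 6,  b[13] = 22,  b[14] = 14,  b[15] = 18,  b[16] = 16,  b[17] = 17,  b[18] = 4,  b[19] = 23,  b[20] = 1,  b[21] = 12.
The sequence repeats with period 20.
So b[897] = b[1 + ((897-1) mod 20)] = b[17] = 17.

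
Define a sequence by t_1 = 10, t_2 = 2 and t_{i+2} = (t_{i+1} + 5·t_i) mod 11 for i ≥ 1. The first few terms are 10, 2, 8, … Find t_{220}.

Listing terms: t_1 = 10,  t_2 = 2,  t_3 = 8,  t_4 = 7,  t_5 = 3,  t_6 = 5,  t_7 = 9,  t_8 = 1,  t_9 = 2,  t_{10} = 7,  t_{11} = 6,  t_{12} = 8,  t_{13} = 5,  t_{14} = 1,  t_{15} = 4,  t_{16} = 9,  t_{17} = 7,  t_{18} = 8,  t_{19} = 10,  t_{20} = 6,  t_{21} = 1,  t_{22} = 9,  t_{23} = 3,  t_{24} = 4,  t_{25} = 8,  t_{26} = 6,  t_{27} = 2,  t_{28} = 10,  t_{29} = 9,  t_{30} = 4,  t_{31} = 5,  t_{32} = 3,  t_{33} = 6,  t_{34} = 10,  t_{35} = 7,  t_{36} = 2,  t_{37} = 4,  t_{38} = 3,  t_{39} = 1,  t_{40} = 5,  t_{41} = 10,  t_{42} = 2.
Since (t_{41}, t_{42}) = (t_1, t_2) = (10, 2) (two consecutive terms determine the rest), the sequence is periodic with period 40.
(220 - 1) mod 40 = 19, so t_{220} = t_{20} = 6.

6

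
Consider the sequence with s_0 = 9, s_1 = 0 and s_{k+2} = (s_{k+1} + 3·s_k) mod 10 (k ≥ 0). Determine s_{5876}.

s_0 = 9; s_1 = 0; s_2 = 7; s_3 = 7; s_4 = 8; s_5 = 9; s_6 = 3; s_7 = 0; s_8 = 9; s_9 = 9; s_{10} = 6; s_{11} = 3; s_{12} = 1; s_{13} = 0; s_{14} = 3; s_{15} = 3; s_{16} = 2; s_{17} = 1; s_{18} = 7; s_{19} = 0; s_{20} = 1; s_{21} = 1; s_{22} = 4; s_{23} = 7; s_{24} = 9; s_{25} = 0.
The sequence repeats with period 24.
(5876 - 0) mod 24 = 20, so s_{5876} = s_{20} = 1.

1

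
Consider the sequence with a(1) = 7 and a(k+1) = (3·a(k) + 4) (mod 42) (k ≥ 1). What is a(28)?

31

a(1) = 7, a(2) = 25, a(3) = 37, a(4) = 31, a(5) = 13, a(6) = 1, a(7) = 7.
The sequence repeats with period 6.
So a(28) = a(1 + ((28-1) mod 6)) = a(4) = 31.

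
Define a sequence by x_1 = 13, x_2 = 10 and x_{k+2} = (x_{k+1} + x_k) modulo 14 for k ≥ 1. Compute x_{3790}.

9

We have x_1 = 13, x_2 = 10, x_3 = 9, x_4 = 5, x_5 = 0, x_6 = 5, x_7 = 5, x_8 = 10, x_9 = 1, x_{10} = 11, x_{11} = 12, x_{12} = 9, x_{13} = 7, x_{14} = 2, x_{15} = 9, x_{16} = 11, x_{17} = 6, x_{18} = 3, x_{19} = 9, x_{20} = 12, x_{21} = 7, x_{22} = 5, x_{23} = 12, x_{24} = 3, x_{25} = 1, x_{26} = 4, x_{27} = 5, x_{28} = 9, x_{29} = 0, x_{30} = 9, x_{31} = 9, x_{32} = 4, x_{33} = 13, x_{34} = 3, x_{35} = 2, x_{36} = 5, x_{37} = 7, x_{38} = 12, x_{39} = 5, x_{40} = 3, x_{41} = 8, x_{42} = 11, x_{43} = 5, x_{44} = 2, x_{45} = 7, x_{46} = 9, x_{47} = 2, x_{48} = 11, x_{49} = 13, x_{50} = 10.
The sequence repeats with period 48.
(3790 - 1) mod 48 = 45, so x_{3790} = x_{46} = 9.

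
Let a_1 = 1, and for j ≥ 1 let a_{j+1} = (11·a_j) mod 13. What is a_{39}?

4

a_1 = 1; a_2 = 11; a_3 = 4; a_4 = 5; a_5 = 3; a_6 = 7; a_7 = 12; a_8 = 2; a_9 = 9; a_{10} = 8; a_{11} = 10; a_{12} = 6; a_{13} = 1.
The sequence repeats with period 12.
(39 - 1) mod 12 = 2, so a_{39} = a_3 = 4.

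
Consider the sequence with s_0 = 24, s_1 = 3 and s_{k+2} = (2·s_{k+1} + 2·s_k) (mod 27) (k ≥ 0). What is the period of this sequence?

9

Computing terms: s_0 = 24, s_1 = 3, s_2 = 0, s_3 = 6, s_4 = 12, s_5 = 9, s_6 = 15, s_7 = 21, s_8 = 18, s_9 = 24, s_{10} = 3.
Since (s_9, s_{10}) = (s_0, s_1) = (24, 3) (two consecutive terms determine the rest), the sequence is periodic with period 9.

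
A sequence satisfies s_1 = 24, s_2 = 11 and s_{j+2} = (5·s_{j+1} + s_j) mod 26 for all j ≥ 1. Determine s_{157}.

24

Computing terms: s_1 = 24,  s_2 = 11,  s_3 = 1,  s_4 = 16,  s_5 = 3,  s_6 = 5,  s_7 = 2,  s_8 = 15,  s_9 = 25,  s_{10} = 10,  s_{11} = 23,  s_{12} = 21,  s_{13} = 24,  s_{14} = 11.
Since (s_{13}, s_{14}) = (s_1, s_2) = (24, 11) (two consecutive terms determine the rest), the sequence is periodic with period 12.
So s_{157} = s_{1 + ((157-1) mod 12)} = s_1 = 24.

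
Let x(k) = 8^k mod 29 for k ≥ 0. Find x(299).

2

We have x(0) = 1, x(1) = 8, x(2) = 6, x(3) = 19, x(4) = 7, x(5) = 27, x(6) = 13, x(7) = 17, x(8) = 20, x(9) = 15, x(10) = 4, x(11) = 3, x(12) = 24, x(13) = 18, x(14) = 28, x(15) = 21, x(16) = 23, x(17) = 10, x(18) = 22, x(19) = 2, x(20) = 16, x(21) = 12, x(22) = 9, x(23) = 14, x(24) = 25, x(25) = 26, x(26) = 5, x(27) = 11, x(28) = 1.
The sequence repeats with period 28.
So x(299) = x(0 + ((299-0) mod 28)) = x(19) = 2.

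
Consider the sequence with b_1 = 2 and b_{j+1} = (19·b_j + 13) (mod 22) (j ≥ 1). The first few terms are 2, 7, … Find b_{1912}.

7

We have b_1 = 2; b_2 = 7; b_3 = 14; b_4 = 15; b_5 = 12; b_6 = 21; b_7 = 16; b_8 = 9; b_9 = 8; b_{10} = 11; b_{11} = 2.
Since b_{11} = b_1 = 2, the sequence is periodic with period 10.
(1912 - 1) mod 10 = 1, so b_{1912} = b_2 = 7.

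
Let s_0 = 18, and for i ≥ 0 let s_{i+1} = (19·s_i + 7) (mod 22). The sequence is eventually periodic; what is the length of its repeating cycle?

10

Computing terms: s_0 = 18, s_1 = 19, s_2 = 16, s_3 = 3, s_4 = 20, s_5 = 13, s_6 = 12, s_7 = 15, s_8 = 6, s_9 = 11, s_{10} = 18.
The sequence repeats with period 10.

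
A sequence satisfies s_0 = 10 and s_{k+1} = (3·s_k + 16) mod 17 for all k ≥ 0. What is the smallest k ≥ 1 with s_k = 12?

1

We have s_0 = 10; s_1 = 12; s_2 = 1; s_3 = 2; s_4 = 5; s_5 = 14; s_6 = 7; s_7 = 3; s_8 = 8; s_9 = 6; s_{10} = 0; s_{11} = 16; s_{12} = 13; s_{13} = 4; s_{14} = 11; s_{15} = 15; s_{16} = 10.
Since s_{16} = s_0 = 10, the sequence is periodic with period 16.
The value 12 first appears (with k ≥ 1) at s_1.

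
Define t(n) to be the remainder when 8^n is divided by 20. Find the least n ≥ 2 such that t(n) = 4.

2

Computing terms: t(1) = 8; t(2) = 4; t(3) = 12; t(4) = 16; t(5) = 8.
The sequence repeats with period 4.
The value 4 first appears (with n ≥ 2) at t(2).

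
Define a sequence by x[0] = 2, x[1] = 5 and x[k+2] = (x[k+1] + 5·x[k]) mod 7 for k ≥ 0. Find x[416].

3

Computing terms: x[0] = 2, x[1] = 5, x[2] = 1, x[3] = 5, x[4] = 3, x[5] = 0, x[6] = 1, x[7] = 1, x[8] = 6, x[9] = 4, x[10] = 6, x[11] = 5, x[12] = 0, x[13] = 4, x[14] = 4, x[15] = 3, x[16] = 2, x[17] = 3, x[18] = 6, x[19] = 0, x[20] = 2, x[21] = 2, x[22] = 5.
Since (x[21], x[22]) = (x[0], x[1]) = (2, 5) (two consecutive terms determine the rest), the sequence is periodic with period 21.
So x[416] = x[0 + ((416-0) mod 21)] = x[17] = 3.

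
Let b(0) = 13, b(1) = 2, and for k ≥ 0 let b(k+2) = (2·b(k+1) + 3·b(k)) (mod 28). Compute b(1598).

15

We have b(0) = 13,  b(1) = 2,  b(2) = 15,  b(3) = 8,  b(4) = 5,  b(5) = 6,  b(6) = 27,  b(7) = 16,  b(8) = 1,  b(9) = 22,  b(10) = 19,  b(11) = 20,  b(12) = 13,  b(13) = 2.
The sequence repeats with period 12.
(1598 - 0) mod 12 = 2, so b(1598) = b(2) = 15.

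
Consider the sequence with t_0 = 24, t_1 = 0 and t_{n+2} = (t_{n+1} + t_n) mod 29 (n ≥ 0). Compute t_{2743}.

5

Listing terms: t_0 = 24; t_1 = 0; t_2 = 24; t_3 = 24; t_4 = 19; t_5 = 14; t_6 = 4; t_7 = 18; t_8 = 22; t_9 = 11; t_{10} = 4; t_{11} = 15; t_{12} = 19; t_{13} = 5; t_{14} = 24; t_{15} = 0.
Since (t_{14}, t_{15}) = (t_0, t_1) = (24, 0) (two consecutive terms determine the rest), the sequence is periodic with period 14.
So t_{2743} = t_{0 + ((2743-0) mod 14)} = t_{13} = 5.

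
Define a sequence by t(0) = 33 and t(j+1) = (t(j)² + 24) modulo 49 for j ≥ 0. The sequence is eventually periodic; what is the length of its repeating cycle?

3

t(0) = 33; t(1) = 35; t(2) = 24; t(3) = 12; t(4) = 21; t(5) = 24.
Since t(5) = t(2) = 24, the sequence is eventually periodic: after a pre-period of length 2 it cycles with period 3.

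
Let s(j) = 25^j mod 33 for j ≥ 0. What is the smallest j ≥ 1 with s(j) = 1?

We have s(0) = 1,  s(1) = 25,  s(2) = 31,  s(3) = 16,  s(4) = 4,  s(5) = 1.
The sequence repeats with period 5.
The value 1 next appears (with j ≥ 1) at s(5).

5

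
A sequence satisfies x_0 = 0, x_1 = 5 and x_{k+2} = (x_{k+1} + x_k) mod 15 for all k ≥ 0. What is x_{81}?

5

Listing terms: x_0 = 0; x_1 = 5; x_2 = 5; x_3 = 10; x_4 = 0; x_5 = 10; x_6 = 10; x_7 = 5; x_8 = 0; x_9 = 5.
Since (x_8, x_9) = (x_0, x_1) = (0, 5) (two consecutive terms determine the rest), the sequence is periodic with period 8.
So x_{81} = x_{0 + ((81-0) mod 8)} = x_1 = 5.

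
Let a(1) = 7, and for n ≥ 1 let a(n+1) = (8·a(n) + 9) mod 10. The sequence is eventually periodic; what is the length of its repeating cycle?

Computing terms: a(1) = 7,  a(2) = 5,  a(3) = 9,  a(4) = 1,  a(5) = 7.
The sequence repeats with period 4.

4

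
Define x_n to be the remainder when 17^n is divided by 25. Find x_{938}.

9

Computing terms: x_0 = 1; x_1 = 17; x_2 = 14; x_3 = 13; x_4 = 21; x_5 = 7; x_6 = 19; x_7 = 23; x_8 = 16; x_9 = 22; x_{10} = 24; x_{11} = 8; x_{12} = 11; x_{13} = 12; x_{14} = 4; x_{15} = 18; x_{16} = 6; x_{17} = 2; x_{18} = 9; x_{19} = 3; x_{20} = 1.
The sequence repeats with period 20.
(938 - 0) mod 20 = 18, so x_{938} = x_{18} = 9.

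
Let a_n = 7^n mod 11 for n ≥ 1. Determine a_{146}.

a_1 = 7, a_2 = 5, a_3 = 2, a_4 = 3, a_5 = 10, a_6 = 4, a_7 = 6, a_8 = 9, a_9 = 8, a_{10} = 1, a_{11} = 7.
The sequence repeats with period 10.
So a_{146} = a_{1 + ((146-1) mod 10)} = a_6 = 4.

4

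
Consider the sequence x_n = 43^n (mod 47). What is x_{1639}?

Listing terms: x_0 = 1; x_1 = 43; x_2 = 16; x_3 = 30; x_4 = 21; x_5 = 10; x_6 = 7; x_7 = 19; x_8 = 18; x_9 = 22; x_{10} = 6; x_{11} = 23; x_{12} = 2; x_{13} = 39; x_{14} = 32; x_{15} = 13; x_{16} = 42; x_{17} = 20; x_{18} = 14; x_{19} = 38; x_{20} = 36; x_{21} = 44; x_{22} = 12; x_{23} = 46; x_{24} = 4; x_{25} = 31; x_{26} = 17; x_{27} = 26; x_{28} = 37; x_{29} = 40; x_{30} = 28; x_{31} = 29; x_{32} = 25; x_{33} = 41; x_{34} = 24; x_{35} = 45; x_{36} = 8; x_{37} = 15; x_{38} = 34; x_{39} = 5; x_{40} = 27; x_{41} = 33; x_{42} = 9; x_{43} = 11; x_{44} = 3; x_{45} = 35; x_{46} = 1.
The sequence repeats with period 46.
(1639 - 0) mod 46 = 29, so x_{1639} = x_{29} = 40.

40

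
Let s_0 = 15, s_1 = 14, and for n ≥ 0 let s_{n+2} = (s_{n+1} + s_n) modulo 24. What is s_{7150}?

16

We have s_0 = 15,  s_1 = 14,  s_2 = 5,  s_3 = 19,  s_4 = 0,  s_5 = 19,  s_6 = 19,  s_7 = 14,  s_8 = 9,  s_9 = 23,  s_{10} = 8,  s_{11} = 7,  s_{12} = 15,  s_{13} = 22,  s_{14} = 13,  s_{15} = 11,  s_{16} = 0,  s_{17} = 11,  s_{18} = 11,  s_{19} = 22,  s_{20} = 9,  s_{21} = 7,  s_{22} = 16,  s_{23} = 23,  s_{24} = 15,  s_{25} = 14.
The sequence repeats with period 24.
(7150 - 0) mod 24 = 22, so s_{7150} = s_{22} = 16.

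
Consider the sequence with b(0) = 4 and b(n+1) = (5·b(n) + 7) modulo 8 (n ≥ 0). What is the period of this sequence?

8

We have b(0) = 4, b(1) = 3, b(2) = 6, b(3) = 5, b(4) = 0, b(5) = 7, b(6) = 2, b(7) = 1, b(8) = 4.
Since b(8) = b(0) = 4, the sequence is periodic with period 8.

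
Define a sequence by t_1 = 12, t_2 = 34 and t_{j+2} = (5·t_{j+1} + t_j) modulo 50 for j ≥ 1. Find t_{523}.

Computing terms: t_1 = 12, t_2 = 34, t_3 = 32, t_4 = 44, t_5 = 2, t_6 = 4, t_7 = 22, t_8 = 14, t_9 = 42, t_{10} = 24, t_{11} = 12, t_{12} = 34.
Since (t_{11}, t_{12}) = (t_1, t_2) = (12, 34) (two consecutive terms determine the rest), the sequence is periodic with period 10.
So t_{523} = t_{1 + ((523-1) mod 10)} = t_3 = 32.

32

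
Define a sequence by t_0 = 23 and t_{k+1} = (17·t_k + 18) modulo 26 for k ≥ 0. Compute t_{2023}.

We have t_0 = 23, t_1 = 19, t_2 = 3, t_3 = 17, t_4 = 21, t_5 = 11, t_6 = 23.
Since t_6 = t_0 = 23, the sequence is periodic with period 6.
(2023 - 0) mod 6 = 1, so t_{2023} = t_1 = 19.

19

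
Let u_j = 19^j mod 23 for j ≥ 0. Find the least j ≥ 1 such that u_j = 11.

We have u_0 = 1, u_1 = 19, u_2 = 16, u_3 = 5, u_4 = 3, u_5 = 11, u_6 = 2, u_7 = 15, u_8 = 9, u_9 = 10, u_{10} = 6, u_{11} = 22, u_{12} = 4, u_{13} = 7, u_{14} = 18, u_{15} = 20, u_{16} = 12, u_{17} = 21, u_{18} = 8, u_{19} = 14, u_{20} = 13, u_{21} = 17, u_{22} = 1.
The sequence repeats with period 22.
The value 11 first appears (with j ≥ 1) at u_5.

5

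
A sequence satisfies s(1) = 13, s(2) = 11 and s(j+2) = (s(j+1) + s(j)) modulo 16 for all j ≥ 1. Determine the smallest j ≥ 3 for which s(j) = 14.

We have s(1) = 13; s(2) = 11; s(3) = 8; s(4) = 3; s(5) = 11; s(6) = 14; s(7) = 9; s(8) = 7; s(9) = 0; s(10) = 7; s(11) = 7; s(12) = 14; s(13) = 5; s(14) = 3; s(15) = 8; s(16) = 11; s(17) = 3; s(18) = 14; s(19) = 1; s(20) = 15; s(21) = 0; s(22) = 15; s(23) = 15; s(24) = 14; s(25) = 13; s(26) = 11.
The sequence repeats with period 24.
The value 14 first appears (with j ≥ 3) at s(6).

6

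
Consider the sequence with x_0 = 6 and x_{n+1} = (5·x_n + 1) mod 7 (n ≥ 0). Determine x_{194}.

x_0 = 6; x_1 = 3; x_2 = 2; x_3 = 4; x_4 = 0; x_5 = 1; x_6 = 6.
The sequence repeats with period 6.
(194 - 0) mod 6 = 2, so x_{194} = x_2 = 2.

2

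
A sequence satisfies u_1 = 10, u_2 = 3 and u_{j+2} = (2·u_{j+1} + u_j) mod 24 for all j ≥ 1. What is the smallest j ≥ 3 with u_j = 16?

3

u_1 = 10,  u_2 = 3,  u_3 = 16,  u_4 = 11,  u_5 = 14,  u_6 = 15,  u_7 = 20,  u_8 = 7,  u_9 = 10,  u_{10} = 3.
The sequence repeats with period 8.
The value 16 first appears (with j ≥ 3) at u_3.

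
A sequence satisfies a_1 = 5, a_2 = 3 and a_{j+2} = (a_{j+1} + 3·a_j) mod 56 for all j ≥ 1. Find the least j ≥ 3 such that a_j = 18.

3

a_1 = 5,  a_2 = 3,  a_3 = 18,  a_4 = 27,  a_5 = 25,  a_6 = 50,  a_7 = 13,  a_8 = 51,  a_9 = 34,  a_{10} = 19,  a_{11} = 9,  a_{12} = 10,  a_{13} = 37,  a_{14} = 11,  a_{15} = 10,  a_{16} = 43,  a_{17} = 17,  a_{18} = 34,  a_{19} = 29,  a_{20} = 19,  a_{21} = 50,  a_{22} = 51,  a_{23} = 33,  a_{24} = 18,  a_{25} = 5,  a_{26} = 3.
Since (a_{25}, a_{26}) = (a_1, a_2) = (5, 3) (two consecutive terms determine the rest), the sequence is periodic with period 24.
The value 18 first appears (with j ≥ 3) at a_3.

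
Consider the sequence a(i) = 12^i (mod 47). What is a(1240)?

We have a(1) = 12,  a(2) = 3,  a(3) = 36,  a(4) = 9,  a(5) = 14,  a(6) = 27,  a(7) = 42,  a(8) = 34,  a(9) = 32,  a(10) = 8,  a(11) = 2,  a(12) = 24,  a(13) = 6,  a(14) = 25,  a(15) = 18,  a(16) = 28,  a(17) = 7,  a(18) = 37,  a(19) = 21,  a(20) = 17,  a(21) = 16,  a(22) = 4,  a(23) = 1,  a(24) = 12.
Since a(24) = a(1) = 12, the sequence is periodic with period 23.
So a(1240) = a(1 + ((1240-1) mod 23)) = a(21) = 16.

16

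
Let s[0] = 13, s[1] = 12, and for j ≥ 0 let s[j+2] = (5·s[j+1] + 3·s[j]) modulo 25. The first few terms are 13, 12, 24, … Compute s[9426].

We have s[0] = 13,  s[1] = 12,  s[2] = 24,  s[3] = 6,  s[4] = 2,  s[5] = 3,  s[6] = 21,  s[7] = 14,  s[8] = 8,  s[9] = 7,  s[10] = 9,  s[11] = 16,  s[12] = 7,  s[13] = 8,  s[14] = 11,  s[15] = 4,  s[16] = 3,  s[17] = 2,  s[18] = 19,  s[19] = 1,  s[20] = 12,  s[21] = 13,  s[22] = 1,  s[23] = 19,  s[24] = 23,  s[25] = 22,  s[26] = 4,  s[27] = 11,  s[28] = 17,  s[29] = 18,  s[30] = 16,  s[31] = 9,  s[32] = 18,  s[33] = 17,  s[34] = 14,  s[35] = 21,  s[36] = 22,  s[37] = 23,  s[38] = 6,  s[39] = 24,  s[40] = 13,  s[41] = 12.
Since (s[40], s[41]) = (s[0], s[1]) = (13, 12) (two consecutive terms determine the rest), the sequence is periodic with period 40.
So s[9426] = s[0 + ((9426-0) mod 40)] = s[26] = 4.

4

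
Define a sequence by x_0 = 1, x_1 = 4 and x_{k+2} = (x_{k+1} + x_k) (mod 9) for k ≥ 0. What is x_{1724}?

2

Computing terms: x_0 = 1, x_1 = 4, x_2 = 5, x_3 = 0, x_4 = 5, x_5 = 5, x_6 = 1, x_7 = 6, x_8 = 7, x_9 = 4, x_{10} = 2, x_{11} = 6, x_{12} = 8, x_{13} = 5, x_{14} = 4, x_{15} = 0, x_{16} = 4, x_{17} = 4, x_{18} = 8, x_{19} = 3, x_{20} = 2, x_{21} = 5, x_{22} = 7, x_{23} = 3, x_{24} = 1, x_{25} = 4.
Since (x_{24}, x_{25}) = (x_0, x_1) = (1, 4) (two consecutive terms determine the rest), the sequence is periodic with period 24.
(1724 - 0) mod 24 = 20, so x_{1724} = x_{20} = 2.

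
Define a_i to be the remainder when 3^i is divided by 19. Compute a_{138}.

We have a_1 = 3,  a_2 = 9,  a_3 = 8,  a_4 = 5,  a_5 = 15,  a_6 = 7,  a_7 = 2,  a_8 = 6,  a_9 = 18,  a_{10} = 16,  a_{11} = 10,  a_{12} = 11,  a_{13} = 14,  a_{14} = 4,  a_{15} = 12,  a_{16} = 17,  a_{17} = 13,  a_{18} = 1,  a_{19} = 3.
The sequence repeats with period 18.
So a_{138} = a_{1 + ((138-1) mod 18)} = a_{12} = 11.

11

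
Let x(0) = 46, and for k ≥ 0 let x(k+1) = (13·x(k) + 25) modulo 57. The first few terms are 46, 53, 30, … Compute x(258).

55

Computing terms: x(0) = 46; x(1) = 53; x(2) = 30; x(3) = 16; x(4) = 5; x(5) = 33; x(6) = 55; x(7) = 56; x(8) = 12; x(9) = 10; x(10) = 41; x(11) = 45; x(12) = 40; x(13) = 32; x(14) = 42; x(15) = 1; x(16) = 38; x(17) = 6; x(18) = 46.
The sequence repeats with period 18.
(258 - 0) mod 18 = 6, so x(258) = x(6) = 55.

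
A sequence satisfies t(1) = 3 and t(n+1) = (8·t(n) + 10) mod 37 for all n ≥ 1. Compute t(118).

Computing terms: t(1) = 3, t(2) = 34, t(3) = 23, t(4) = 9, t(5) = 8, t(6) = 0, t(7) = 10, t(8) = 16, t(9) = 27, t(10) = 4, t(11) = 5, t(12) = 13, t(13) = 3.
The sequence repeats with period 12.
So t(118) = t(1 + ((118-1) mod 12)) = t(10) = 4.

4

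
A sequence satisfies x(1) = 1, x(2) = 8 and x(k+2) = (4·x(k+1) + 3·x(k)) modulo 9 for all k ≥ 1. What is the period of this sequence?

Computing terms: x(1) = 1; x(2) = 8; x(3) = 8; x(4) = 2; x(5) = 5; x(6) = 8; x(7) = 2.
Since (x(6), x(7)) = (x(3), x(4)) = (8, 2) (two consecutive terms determine the rest), the sequence is eventually periodic: after a pre-period of length 2 it cycles with period 3.

3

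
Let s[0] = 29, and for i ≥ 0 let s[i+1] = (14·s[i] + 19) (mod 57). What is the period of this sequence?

18

Computing terms: s[0] = 29, s[1] = 26, s[2] = 41, s[3] = 23, s[4] = 56, s[5] = 5, s[6] = 32, s[7] = 11, s[8] = 2, s[9] = 47, s[10] = 50, s[11] = 35, s[12] = 53, s[13] = 20, s[14] = 14, s[15] = 44, s[16] = 8, s[17] = 17, s[18] = 29.
The sequence repeats with period 18.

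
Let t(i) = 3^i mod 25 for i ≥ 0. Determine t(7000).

1

We have t(0) = 1; t(1) = 3; t(2) = 9; t(3) = 2; t(4) = 6; t(5) = 18; t(6) = 4; t(7) = 12; t(8) = 11; t(9) = 8; t(10) = 24; t(11) = 22; t(12) = 16; t(13) = 23; t(14) = 19; t(15) = 7; t(16) = 21; t(17) = 13; t(18) = 14; t(19) = 17; t(20) = 1.
The sequence repeats with period 20.
So t(7000) = t(0 + ((7000-0) mod 20)) = t(0) = 1.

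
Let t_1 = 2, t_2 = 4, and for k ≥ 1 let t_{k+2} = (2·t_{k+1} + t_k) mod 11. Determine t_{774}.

t_1 = 2; t_2 = 4; t_3 = 10; t_4 = 2; t_5 = 3; t_6 = 8; t_7 = 8; t_8 = 2; t_9 = 1; t_{10} = 4; t_{11} = 9; t_{12} = 0; t_{13} = 9; t_{14} = 7; t_{15} = 1; t_{16} = 9; t_{17} = 8; t_{18} = 3; t_{19} = 3; t_{20} = 9; t_{21} = 10; t_{22} = 7; t_{23} = 2; t_{24} = 0; t_{25} = 2; t_{26} = 4.
The sequence repeats with period 24.
(774 - 1) mod 24 = 5, so t_{774} = t_6 = 8.

8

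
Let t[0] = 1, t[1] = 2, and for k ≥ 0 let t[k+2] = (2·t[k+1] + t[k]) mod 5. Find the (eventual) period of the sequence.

12

t[0] = 1; t[1] = 2; t[2] = 0; t[3] = 2; t[4] = 4; t[5] = 0; t[6] = 4; t[7] = 3; t[8] = 0; t[9] = 3; t[10] = 1; t[11] = 0; t[12] = 1; t[13] = 2.
The sequence repeats with period 12.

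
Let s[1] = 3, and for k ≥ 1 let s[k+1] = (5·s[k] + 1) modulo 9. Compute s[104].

Computing terms: s[1] = 3; s[2] = 7; s[3] = 0; s[4] = 1; s[5] = 6; s[6] = 4; s[7] = 3.
Since s[7] = s[1] = 3, the sequence is periodic with period 6.
So s[104] = s[1 + ((104-1) mod 6)] = s[2] = 7.

7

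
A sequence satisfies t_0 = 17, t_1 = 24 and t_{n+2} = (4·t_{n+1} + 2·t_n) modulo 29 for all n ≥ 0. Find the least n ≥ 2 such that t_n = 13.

Listing terms: t_0 = 17, t_1 = 24, t_2 = 14, t_3 = 17, t_4 = 9, t_5 = 12, t_6 = 8, t_7 = 27, t_8 = 8, t_9 = 28, t_{10} = 12, t_{11} = 17, t_{12} = 5, t_{13} = 25, t_{14} = 23, t_{15} = 26, t_{16} = 5, t_{17} = 14, t_{18} = 8, t_{19} = 2, t_{20} = 24, t_{21} = 13, t_{22} = 13, t_{23} = 20, t_{24} = 19, t_{25} = 0, t_{26} = 9, t_{27} = 7, t_{28} = 17, t_{29} = 24.
The sequence repeats with period 28.
The value 13 first appears (with n ≥ 2) at t_{21}.

21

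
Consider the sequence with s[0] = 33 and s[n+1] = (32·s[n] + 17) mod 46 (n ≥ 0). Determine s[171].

s[0] = 33,  s[1] = 15,  s[2] = 37,  s[3] = 5,  s[4] = 39,  s[5] = 23,  s[6] = 17,  s[7] = 9,  s[8] = 29,  s[9] = 25,  s[10] = 35,  s[11] = 33.
Since s[11] = s[0] = 33, the sequence is periodic with period 11.
(171 - 0) mod 11 = 6, so s[171] = s[6] = 17.

17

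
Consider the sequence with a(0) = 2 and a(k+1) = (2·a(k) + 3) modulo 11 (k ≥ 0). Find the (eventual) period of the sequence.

Computing terms: a(0) = 2,  a(1) = 7,  a(2) = 6,  a(3) = 4,  a(4) = 0,  a(5) = 3,  a(6) = 9,  a(7) = 10,  a(8) = 1,  a(9) = 5,  a(10) = 2.
Since a(10) = a(0) = 2, the sequence is periodic with period 10.

10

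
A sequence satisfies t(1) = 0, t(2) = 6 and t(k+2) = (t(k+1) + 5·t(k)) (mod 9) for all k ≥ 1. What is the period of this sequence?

We have t(1) = 0,  t(2) = 6,  t(3) = 6,  t(4) = 0,  t(5) = 3,  t(6) = 3,  t(7) = 0,  t(8) = 6.
Since (t(7), t(8)) = (t(1), t(2)) = (0, 6) (two consecutive terms determine the rest), the sequence is periodic with period 6.

6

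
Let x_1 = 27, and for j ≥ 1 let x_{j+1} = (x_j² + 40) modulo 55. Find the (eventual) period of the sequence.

x_1 = 27, x_2 = 54, x_3 = 41, x_4 = 16, x_5 = 21, x_6 = 41.
Since x_6 = x_3 = 41, the sequence is eventually periodic: after a pre-period of length 2 it cycles with period 3.

3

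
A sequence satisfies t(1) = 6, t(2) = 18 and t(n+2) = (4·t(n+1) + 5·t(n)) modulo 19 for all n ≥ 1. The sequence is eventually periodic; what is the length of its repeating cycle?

Listing terms: t(1) = 6; t(2) = 18; t(3) = 7; t(4) = 4; t(5) = 13; t(6) = 15; t(7) = 11; t(8) = 5; t(9) = 18; t(10) = 2; t(11) = 3; t(12) = 3; t(13) = 8; t(14) = 9; t(15) = 0; t(16) = 7; t(17) = 9; t(18) = 14; t(19) = 6; t(20) = 18.
Since (t(19), t(20)) = (t(1), t(2)) = (6, 18) (two consecutive terms determine the rest), the sequence is periodic with period 18.

18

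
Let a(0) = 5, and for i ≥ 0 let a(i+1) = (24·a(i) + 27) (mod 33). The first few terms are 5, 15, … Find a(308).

a(0) = 5; a(1) = 15; a(2) = 24; a(3) = 9; a(4) = 12; a(5) = 18; a(6) = 30; a(7) = 21; a(8) = 3; a(9) = 0; a(10) = 27; a(11) = 15.
Since a(11) = a(1) = 15, the sequence is eventually periodic: after a pre-period of length 1 it cycles with period 10.
For i ≥ 1, a(i) depends only on (i - 1) mod 10. (308 - 1) mod 10 = 7, so a(308) = a(8) = 3.

3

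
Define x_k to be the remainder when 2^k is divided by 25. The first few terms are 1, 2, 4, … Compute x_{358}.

Computing terms: x_0 = 1, x_1 = 2, x_2 = 4, x_3 = 8, x_4 = 16, x_5 = 7, x_6 = 14, x_7 = 3, x_8 = 6, x_9 = 12, x_{10} = 24, x_{11} = 23, x_{12} = 21, x_{13} = 17, x_{14} = 9, x_{15} = 18, x_{16} = 11, x_{17} = 22, x_{18} = 19, x_{19} = 13, x_{20} = 1.
The sequence repeats with period 20.
(358 - 0) mod 20 = 18, so x_{358} = x_{18} = 19.

19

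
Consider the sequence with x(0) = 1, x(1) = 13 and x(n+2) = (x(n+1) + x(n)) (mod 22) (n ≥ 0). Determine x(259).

1

We have x(0) = 1; x(1) = 13; x(2) = 14; x(3) = 5; x(4) = 19; x(5) = 2; x(6) = 21; x(7) = 1; x(8) = 0; x(9) = 1; x(10) = 1; x(11) = 2; x(12) = 3; x(13) = 5; x(14) = 8; x(15) = 13; x(16) = 21; x(17) = 12; x(18) = 11; x(19) = 1; x(20) = 12; x(21) = 13; x(22) = 3; x(23) = 16; x(24) = 19; x(25) = 13; x(26) = 10; x(27) = 1; x(28) = 11; x(29) = 12; x(30) = 1; x(31) = 13.
Since (x(30), x(31)) = (x(0), x(1)) = (1, 13) (two consecutive terms determine the rest), the sequence is periodic with period 30.
(259 - 0) mod 30 = 19, so x(259) = x(19) = 1.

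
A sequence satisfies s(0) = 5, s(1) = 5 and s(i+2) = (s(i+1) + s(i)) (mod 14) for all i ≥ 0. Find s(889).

9

s(0) = 5; s(1) = 5; s(2) = 10; s(3) = 1; s(4) = 11; s(5) = 12; s(6) = 9; s(7) = 7; s(8) = 2; s(9) = 9; s(10) = 11; s(11) = 6; s(12) = 3; s(13) = 9; s(14) = 12; s(15) = 7; s(16) = 5; s(17) = 12; s(18) = 3; s(19) = 1; s(20) = 4; s(21) = 5; s(22) = 9; s(23) = 0; s(24) = 9; s(25) = 9; s(26) = 4; s(27) = 13; s(28) = 3; s(29) = 2; s(30) = 5; s(31) = 7; s(32) = 12; s(33) = 5; s(34) = 3; s(35) = 8; s(36) = 11; s(37) = 5; s(38) = 2; s(39) = 7; s(40) = 9; s(41) = 2; s(42) = 11; s(43) = 13; s(44) = 10; s(45) = 9; s(46) = 5; s(47) = 0; s(48) = 5; s(49) = 5.
Since (s(48), s(49)) = (s(0), s(1)) = (5, 5) (two consecutive terms determine the rest), the sequence is periodic with period 48.
(889 - 0) mod 48 = 25, so s(889) = s(25) = 9.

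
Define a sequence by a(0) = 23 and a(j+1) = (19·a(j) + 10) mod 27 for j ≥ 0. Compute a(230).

10

a(0) = 23; a(1) = 15; a(2) = 25; a(3) = 26; a(4) = 18; a(5) = 1; a(6) = 2; a(7) = 21; a(8) = 4; a(9) = 5; a(10) = 24; a(11) = 7; a(12) = 8; a(13) = 0; a(14) = 10; a(15) = 11; a(16) = 3; a(17) = 13; a(18) = 14; a(19) = 6; a(20) = 16; a(21) = 17; a(22) = 9; a(23) = 19; a(24) = 20; a(25) = 12; a(26) = 22; a(27) = 23.
Since a(27) = a(0) = 23, the sequence is periodic with period 27.
So a(230) = a(0 + ((230-0) mod 27)) = a(14) = 10.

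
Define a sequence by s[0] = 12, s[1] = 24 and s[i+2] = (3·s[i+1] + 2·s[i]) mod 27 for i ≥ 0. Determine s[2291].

21

s[0] = 12; s[1] = 24; s[2] = 15; s[3] = 12; s[4] = 12; s[5] = 6; s[6] = 15; s[7] = 3; s[8] = 12; s[9] = 15; s[10] = 15; s[11] = 21; s[12] = 12; s[13] = 24.
Since (s[12], s[13]) = (s[0], s[1]) = (12, 24) (two consecutive terms determine the rest), the sequence is periodic with period 12.
So s[2291] = s[0 + ((2291-0) mod 12)] = s[11] = 21.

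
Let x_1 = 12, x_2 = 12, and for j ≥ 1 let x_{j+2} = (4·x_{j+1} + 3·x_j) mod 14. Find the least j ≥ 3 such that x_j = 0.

x_1 = 12,  x_2 = 12,  x_3 = 0,  x_4 = 8,  x_5 = 4,  x_6 = 12,  x_7 = 4,  x_8 = 10,  x_9 = 10,  x_{10} = 0,  x_{11} = 2,  x_{12} = 8,  x_{13} = 10,  x_{14} = 8,  x_{15} = 6,  x_{16} = 6,  x_{17} = 0,  x_{18} = 4,  x_{19} = 2,  x_{20} = 6,  x_{21} = 2,  x_{22} = 12,  x_{23} = 12.
The sequence repeats with period 21.
The value 0 first appears (with j ≥ 3) at x_3.

3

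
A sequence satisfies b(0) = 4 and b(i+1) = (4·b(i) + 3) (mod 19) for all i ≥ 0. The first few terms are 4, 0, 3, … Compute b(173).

3

We have b(0) = 4; b(1) = 0; b(2) = 3; b(3) = 15; b(4) = 6; b(5) = 8; b(6) = 16; b(7) = 10; b(8) = 5; b(9) = 4.
The sequence repeats with period 9.
So b(173) = b(0 + ((173-0) mod 9)) = b(2) = 3.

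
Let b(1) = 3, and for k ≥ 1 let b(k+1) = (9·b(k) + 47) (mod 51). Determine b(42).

Computing terms: b(1) = 3; b(2) = 23; b(3) = 50; b(4) = 38; b(5) = 32; b(6) = 29; b(7) = 2; b(8) = 14; b(9) = 20; b(10) = 23.
Since b(10) = b(2) = 23, the sequence is eventually periodic: after a pre-period of length 1 it cycles with period 8.
For k ≥ 2, b(k) depends only on (k - 2) mod 8. (42 - 2) mod 8 = 0, so b(42) = b(2) = 23.

23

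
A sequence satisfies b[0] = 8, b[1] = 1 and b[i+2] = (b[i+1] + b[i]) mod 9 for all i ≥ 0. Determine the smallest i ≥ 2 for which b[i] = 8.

We have b[0] = 8, b[1] = 1, b[2] = 0, b[3] = 1, b[4] = 1, b[5] = 2, b[6] = 3, b[7] = 5, b[8] = 8, b[9] = 4, b[10] = 3, b[11] = 7, b[12] = 1, b[13] = 8, b[14] = 0, b[15] = 8, b[16] = 8, b[17] = 7, b[18] = 6, b[19] = 4, b[20] = 1, b[21] = 5, b[22] = 6, b[23] = 2, b[24] = 8, b[25] = 1.
Since (b[24], b[25]) = (b[0], b[1]) = (8, 1) (two consecutive terms determine the rest), the sequence is periodic with period 24.
The value 8 first appears (with i ≥ 2) at b[8].

8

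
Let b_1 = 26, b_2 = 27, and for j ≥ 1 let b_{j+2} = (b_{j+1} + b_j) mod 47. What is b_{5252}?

33

b_1 = 26; b_2 = 27; b_3 = 6; b_4 = 33; b_5 = 39; b_6 = 25; b_7 = 17; b_8 = 42; b_9 = 12; b_{10} = 7; b_{11} = 19; b_{12} = 26; b_{13} = 45; b_{14} = 24; b_{15} = 22; b_{16} = 46; b_{17} = 21; b_{18} = 20; b_{19} = 41; b_{20} = 14; b_{21} = 8; b_{22} = 22; b_{23} = 30; b_{24} = 5; b_{25} = 35; b_{26} = 40; b_{27} = 28; b_{28} = 21; b_{29} = 2; b_{30} = 23; b_{31} = 25; b_{32} = 1; b_{33} = 26; b_{34} = 27.
The sequence repeats with period 32.
(5252 - 1) mod 32 = 3, so b_{5252} = b_4 = 33.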